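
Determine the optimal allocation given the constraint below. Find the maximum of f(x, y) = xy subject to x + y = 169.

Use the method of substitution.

Substitute y = 169 - x into f(x,y) = xy:
g(x) = x(169 - x) = 169x - x^2
g'(x) = 169 - 2x = 0  =>  x = 169/2
y = 169 - 169/2 = 169/2
Maximum value = (169/2) * (169/2) = 28561/4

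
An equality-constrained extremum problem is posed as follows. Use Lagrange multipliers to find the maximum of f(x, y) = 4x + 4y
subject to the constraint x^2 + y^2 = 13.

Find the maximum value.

Set up Lagrange conditions: grad f = lambda * grad g
  4 = 2*lambda*x
  4 = 2*lambda*y
From these: x/y = 4/4, so x = 4t, y = 4t for some t.
Substitute into constraint: (4t)^2 + (4t)^2 = 13
  t^2 * 32 = 13
  t = sqrt(13/32)
Maximum = 4*x + 4*y = (4^2 + 4^2)*t = 32 * sqrt(13/32) = sqrt(416)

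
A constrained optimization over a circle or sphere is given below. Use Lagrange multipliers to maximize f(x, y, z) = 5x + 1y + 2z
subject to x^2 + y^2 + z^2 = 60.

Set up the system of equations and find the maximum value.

Lagrange conditions: 5 = 2*lambda*x, 1 = 2*lambda*y, 2 = 2*lambda*z
So x:5 = y:1 = z:2, i.e. x = 5t, y = 1t, z = 2t
Constraint: t^2*(5^2 + 1^2 + 2^2) = 60
  t^2 * 30 = 60  =>  t = sqrt(2)
Maximum = 5*5t + 1*1t + 2*2t = 30*sqrt(2) = sqrt(1800)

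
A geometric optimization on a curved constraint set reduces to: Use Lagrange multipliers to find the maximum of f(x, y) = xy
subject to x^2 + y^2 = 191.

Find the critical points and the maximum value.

Lagrange conditions: y = 2*lambda*x and x = 2*lambda*y
If x = 0 then y = 0, violating the constraint, so x, y != 0.
Dividing: y/x = x/y => x^2 = y^2 => y = x or y = -x
Constraint: 2x^2 = 191 => x^2 = 191/2 => x = +/-sqrt(191/2)
Critical points: (sqrt(191/2), sqrt(191/2)), (-sqrt(191/2), -sqrt(191/2)), (sqrt(191/2), -sqrt(191/2)), (-sqrt(191/2), sqrt(191/2))
  y = x:  xy = x^2 = 191/2  at (sqrt(191/2), sqrt(191/2)) and (-sqrt(191/2), -sqrt(191/2))
  y = -x: xy = -x^2 = -191/2 at (sqrt(191/2), -sqrt(191/2)) and (-sqrt(191/2), sqrt(191/2))
Maximum xy = 191/2 at (sqrt(191/2), sqrt(191/2)) and (-sqrt(191/2), -sqrt(191/2))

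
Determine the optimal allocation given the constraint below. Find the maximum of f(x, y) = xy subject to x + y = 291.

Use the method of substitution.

Substitute y = 291 - x into f(x,y) = xy:
g(x) = x(291 - x) = 291x - x^2
g'(x) = 291 - 2x = 0  =>  x = 291/2
y = 291 - 291/2 = 291/2
Maximum value = (291/2) * (291/2) = 84681/4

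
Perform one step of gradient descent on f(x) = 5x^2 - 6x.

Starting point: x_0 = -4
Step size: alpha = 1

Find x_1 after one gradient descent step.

f(x) = 5x^2 - 6x
f'(x) = 10x - 6
f'(-4) = 10*-4 + (-6) = -46
x_1 = x_0 - alpha * f'(x_0) = -4 - 1 * -46 = 42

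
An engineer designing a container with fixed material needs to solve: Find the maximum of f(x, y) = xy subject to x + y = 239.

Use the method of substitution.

Substitute y = 239 - x into f(x,y) = xy:
g(x) = x(239 - x) = 239x - x^2
g'(x) = 239 - 2x = 0  =>  x = 239/2
y = 239 - 239/2 = 239/2
Maximum value = (239/2) * (239/2) = 57121/4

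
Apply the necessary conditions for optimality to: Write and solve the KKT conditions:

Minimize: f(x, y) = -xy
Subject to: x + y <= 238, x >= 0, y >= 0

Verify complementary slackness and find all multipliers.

Problem: min -xy s.t. x + y <= 238 (multiplier lambda), x >= 0 (mu_x), y >= 0 (mu_y)
KKT stationarity: -y + lambda - mu_x = 0, -x + lambda - mu_y = 0, with lambda, mu_x, mu_y >= 0
Complementary slackness: lambda*(x + y - 238) = 0, mu_x*x = 0, mu_y*y = 0
If lambda = 0: y = -mu_x <= 0 and x = -mu_y <= 0 force x = y = 0 with f = 0; but x = y = 119 is feasible with f = -14161 < 0, so this is not the minimum. Hence lambda > 0 and x + y = 238.
Try x > 0, y > 0 (so mu_x = mu_y = 0): y = lambda, x = lambda => x = y = lambda
x + y = 238 => 2*lambda = 238 => lambda = 119
x* = y* = 119 > 0, consistent with mu_x = mu_y = 0.
(Any feasible point with x = 0 or y = 0 has f = 0 > -14161, so the minimum is not on those boundaries.)
min(-xy) = -14161 (i.e. max xy = 14161)
Multipliers: lambda = 119, mu_x = 0, mu_y = 0
Complementary slackness: lambda*(x + y - 238) = 119*(119 + 119 - 238) = 0, mu_x*x = 0*119 = 0, mu_y*y = 0*119 = 0. Satisfied.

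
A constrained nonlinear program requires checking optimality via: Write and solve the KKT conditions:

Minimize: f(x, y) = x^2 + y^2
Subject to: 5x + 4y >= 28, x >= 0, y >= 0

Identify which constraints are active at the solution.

KKT conditions for min x^2 + y^2 s.t. 5x + 4y >= 28, x >= 0, y >= 0:
Stationarity: 2x = mu*5 + mu_x, 2y = mu*4 + mu_y, with mu, mu_x, mu_y >= 0
Complementary slackness: mu*(5x + 4y - 28) = 0, mu_x*x = 0, mu_y*y = 0
(0, 0) is infeasible (5*0 + 4*0 < 28), so if mu = 0 stationarity would force x = mu_x/2 >= 0, y = mu_y/2 >= 0 with mu_x*x = mu_y*y = 0, i.e. x = y = 0: contradiction. Hence mu > 0 and 5x + 4y = 28 is active.
Try x > 0, y > 0 (so mu_x = mu_y = 0): x = 5*mu/2, y = 4*mu/2
Substitute: 5*(5*mu/2) + 4*(4*mu/2) = 28
  mu*41/2 = 28 => mu = 56/41
x* = 140/41 > 0, y* = 112/41 > 0, consistent with mu_x = mu_y = 0.
f is convex and the constraints are linear, so this KKT point is the global minimum.
f* = 784/41
Active constraints: 5x + 4y >= 28 (holds with equality, mu = 56/41 > 0); x >= 0 and y >= 0 are inactive (mu_x = mu_y = 0).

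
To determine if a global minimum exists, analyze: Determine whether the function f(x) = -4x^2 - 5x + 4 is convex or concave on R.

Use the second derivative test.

f(x) = -4x^2 - 5x + 4
f'(x) = -8x - 5
f''(x) = -8
Since f''(x) = -8 < 0 for all x, f is concave on R.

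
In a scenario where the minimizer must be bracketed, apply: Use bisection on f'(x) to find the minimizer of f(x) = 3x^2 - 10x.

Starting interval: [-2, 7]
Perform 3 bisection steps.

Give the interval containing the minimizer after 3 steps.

Finding critical point of f(x) = 3x^2 - 10x using bisection on f'(x) = 6x + -10.
f'(x) = 0 when x = 5/3.
Starting interval: [-2, 7]
Step 1: mid = 5/2, f'(mid) = 5, new interval = [-2, 5/2]
Step 2: mid = 1/4, f'(mid) = -17/2, new interval = [1/4, 5/2]
Step 3: mid = 11/8, f'(mid) = -7/4, new interval = [11/8, 5/2]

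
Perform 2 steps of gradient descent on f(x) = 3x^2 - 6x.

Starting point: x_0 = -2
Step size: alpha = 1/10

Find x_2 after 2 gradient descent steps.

f(x) = 3x^2 - 6x, f'(x) = 6x + (-6)
Step 1: f'(-2) = -18, x_1 = -2 - 1/10 * -18 = -1/5
Step 2: f'(-1/5) = -36/5, x_2 = -1/5 - 1/10 * -36/5 = 13/25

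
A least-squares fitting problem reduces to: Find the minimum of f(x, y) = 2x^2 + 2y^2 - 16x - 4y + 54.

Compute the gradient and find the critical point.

f(x,y) = 2x^2 + 2y^2 - 16x - 4y + 54
df/dx = 4x + (-16) = 0  =>  x = 4
df/dy = 4y + (-4) = 0  =>  y = 1
f(4, 1) = 2*(4)^2 + 2*(1)^2 + -16*(4) + -4*(1) + 54 = 20
Hessian is diagonal with entries 4, 4 > 0, so this is a minimum.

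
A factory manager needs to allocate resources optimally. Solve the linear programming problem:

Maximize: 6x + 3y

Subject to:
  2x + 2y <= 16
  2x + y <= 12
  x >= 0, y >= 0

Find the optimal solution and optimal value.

Feasible vertices: (0, 0), (0, 8), (4, 4), (6, 0)
Objective 6x + 3y at each:
  (0, 0): 0
  (0, 8): 24
  (4, 4): 36
  (6, 0): 36
Maximum is 36 at (4, 4).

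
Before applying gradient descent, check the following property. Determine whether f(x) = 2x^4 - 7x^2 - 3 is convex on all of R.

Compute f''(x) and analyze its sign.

f(x) = 2x^4 - 7x^2 - 3
f'(x) = 8x^3 + -14x
f''(x) = 24x^2 + -14
f''(0) = -14 < 0, so not convex near x = 0
Therefore, f is not globally convex on R.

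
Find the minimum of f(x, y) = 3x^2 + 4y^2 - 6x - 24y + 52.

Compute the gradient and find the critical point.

f(x,y) = 3x^2 + 4y^2 - 6x - 24y + 52
df/dx = 6x + (-6) = 0  =>  x = 1
df/dy = 8y + (-24) = 0  =>  y = 3
f(1, 3) = 3*(1)^2 + 4*(3)^2 + -6*(1) + -24*(3) + 52 = 13
Hessian is diagonal with entries 6, 8 > 0, so this is a minimum.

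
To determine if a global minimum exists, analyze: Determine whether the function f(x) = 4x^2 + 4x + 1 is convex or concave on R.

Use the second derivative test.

f(x) = 4x^2 + 4x + 1
f'(x) = 8x + 4
f''(x) = 8
Since f''(x) = 8 > 0 for all x, f is convex on R.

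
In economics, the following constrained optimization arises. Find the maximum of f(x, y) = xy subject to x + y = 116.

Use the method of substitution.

Substitute y = 116 - x into f(x,y) = xy:
g(x) = x(116 - x) = 116x - x^2
g'(x) = 116 - 2x = 0  =>  x = 58
y = 116 - 58 = 58
Maximum value = 58 * 58 = 3364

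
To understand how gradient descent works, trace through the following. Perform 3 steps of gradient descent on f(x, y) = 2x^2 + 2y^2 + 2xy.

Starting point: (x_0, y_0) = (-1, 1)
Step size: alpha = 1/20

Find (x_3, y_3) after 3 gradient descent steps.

f(x,y) = 2x^2 + 2y^2 + 2xy
grad_x = 4x + 2y, grad_y = 4y + 2x
Step 1: grad = (-2, 2), (-9/10, 9/10)
Step 2: grad = (-9/5, 9/5), (-81/100, 81/100)
Step 3: grad = (-81/50, 81/50), (-729/1000, 729/1000)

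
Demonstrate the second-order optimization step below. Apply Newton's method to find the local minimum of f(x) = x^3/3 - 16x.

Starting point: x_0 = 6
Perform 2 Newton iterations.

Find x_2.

f(x) = x^3/3 - 16x
f'(x) = x^2 - 16, f''(x) = 2x
Newton update: x_{n+1} = x_n - (x_n^2 - 16)/(2*x_n)
Step 1: x_0 = 6, f'=20, f''=12, x_1 = 13/3
Step 2: x_1 = 13/3, f'=25/9, f''=26/3, x_2 = 313/78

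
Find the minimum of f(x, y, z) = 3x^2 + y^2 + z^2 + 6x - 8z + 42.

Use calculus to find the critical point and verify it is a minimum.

f(x,y,z) = 3x^2 + y^2 + z^2 + 6x - 8z + 42
df/dx = 6x + (6) = 0 => x = -1
df/dy = 2y + (0) = 0 => y = 0
df/dz = 2z + (-8) = 0 => z = 4
f(-1,0,4) = 3*(-1)^2 + 1*(0)^2 + 1*(4)^2 + 6*(-1) + -8*(4) + 42 = 23
Hessian is diagonal with entries 6, 2, 2 > 0, confirmed minimum.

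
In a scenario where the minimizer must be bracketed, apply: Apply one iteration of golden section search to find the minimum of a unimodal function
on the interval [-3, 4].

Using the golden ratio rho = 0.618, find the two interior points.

Golden section search on [-3, 4].
Golden ratio rho = 0.618 (approx).
Interior points:
  x_1 = -3 + (1-0.618)*7 = -0.3260
  x_2 = -3 + 0.618*7 = 1.3260
Compare f(x_1) and f(x_2) to determine which subinterval to keep.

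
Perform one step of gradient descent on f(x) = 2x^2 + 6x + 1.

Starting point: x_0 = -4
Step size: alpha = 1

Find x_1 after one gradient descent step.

f(x) = 2x^2 + 6x + 1
f'(x) = 4x + 6
f'(-4) = 4*-4 + (6) = -10
x_1 = x_0 - alpha * f'(x_0) = -4 - 1 * -10 = 6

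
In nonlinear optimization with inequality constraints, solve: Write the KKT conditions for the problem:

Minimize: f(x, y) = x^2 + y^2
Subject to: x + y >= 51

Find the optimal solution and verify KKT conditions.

KKT conditions for min x^2 + y^2 s.t. x + y >= 51:
Stationarity: 2x = mu, 2y = mu
So x = y = mu/2.
Complementary slackness: mu*(x + y - 51) = 0
Primal feasibility: x + y >= 51; dual feasibility: mu >= 0
If mu = 0 then x = y = 0, but 0 + 0 < 51 is infeasible, so the constraint is active.
Constraint active: x + y = 2*(mu/2) = 51 => mu = 51
x = y = 51/2, f = 2601/2
Verify: stationarity 2*(51/2) = 51 = mu; primal 51/2 + 51/2 = 51 >= 51; dual mu = 51 >= 0; complementary slackness 51*(51 - 51) = 0. All KKT conditions hold.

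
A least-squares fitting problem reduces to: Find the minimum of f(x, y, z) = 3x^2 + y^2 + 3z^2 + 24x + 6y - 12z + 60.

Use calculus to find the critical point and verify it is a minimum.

f(x,y,z) = 3x^2 + y^2 + 3z^2 + 24x + 6y - 12z + 60
df/dx = 6x + (24) = 0 => x = -4
df/dy = 2y + (6) = 0 => y = -3
df/dz = 6z + (-12) = 0 => z = 2
f(-4,-3,2) = 3*(-4)^2 + 1*(-3)^2 + 3*(2)^2 + 24*(-4) + 6*(-3) + -12*(2) + 60 = -9
Hessian is diagonal with entries 6, 2, 6 > 0, confirmed minimum.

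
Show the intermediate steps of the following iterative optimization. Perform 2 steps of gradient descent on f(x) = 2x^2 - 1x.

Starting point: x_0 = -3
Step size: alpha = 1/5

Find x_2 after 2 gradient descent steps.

f(x) = 2x^2 - 1x, f'(x) = 4x + (-1)
Step 1: f'(-3) = -13, x_1 = -3 - 1/5 * -13 = -2/5
Step 2: f'(-2/5) = -13/5, x_2 = -2/5 - 1/5 * -13/5 = 3/25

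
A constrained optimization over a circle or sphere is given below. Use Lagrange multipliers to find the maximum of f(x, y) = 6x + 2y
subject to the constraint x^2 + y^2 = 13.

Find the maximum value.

Set up Lagrange conditions: grad f = lambda * grad g
  6 = 2*lambda*x
  2 = 2*lambda*y
From these: x/y = 6/2, so x = 6t, y = 2t for some t.
Substitute into constraint: (6t)^2 + (2t)^2 = 13
  t^2 * 40 = 13
  t = sqrt(13/40)
Maximum = 6*x + 2*y = (6^2 + 2^2)*t = 40 * sqrt(13/40) = sqrt(520)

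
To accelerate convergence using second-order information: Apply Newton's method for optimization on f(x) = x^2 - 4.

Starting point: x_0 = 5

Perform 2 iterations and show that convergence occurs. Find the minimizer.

f(x) = x^2 - 4, f'(x) = 2x + (0), f''(x) = 2
Step 1: f'(5) = 10, x_1 = 5 - 10/2 = 0
Step 2: f'(0) = 0, x_2 = 0 (converged)
Newton's method converges in 1 step for quadratics.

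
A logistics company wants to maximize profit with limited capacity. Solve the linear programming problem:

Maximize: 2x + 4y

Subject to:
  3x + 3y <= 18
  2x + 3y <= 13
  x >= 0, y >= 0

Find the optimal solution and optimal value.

Feasible vertices: (0, 0), (0, 13/3), (5, 1), (6, 0)
Objective 2x + 4y at each:
  (0, 0): 0
  (0, 13/3): 52/3
  (5, 1): 14
  (6, 0): 12
Maximum is 52/3 at (0, 13/3).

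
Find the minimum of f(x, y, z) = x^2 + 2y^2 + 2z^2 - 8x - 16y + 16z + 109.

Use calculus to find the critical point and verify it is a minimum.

f(x,y,z) = x^2 + 2y^2 + 2z^2 - 8x - 16y + 16z + 109
df/dx = 2x + (-8) = 0 => x = 4
df/dy = 4y + (-16) = 0 => y = 4
df/dz = 4z + (16) = 0 => z = -4
f(4,4,-4) = 1*(4)^2 + 2*(4)^2 + 2*(-4)^2 + -8*(4) + -16*(4) + 16*(-4) + 109 = 29
Hessian is diagonal with entries 2, 4, 4 > 0, confirmed minimum.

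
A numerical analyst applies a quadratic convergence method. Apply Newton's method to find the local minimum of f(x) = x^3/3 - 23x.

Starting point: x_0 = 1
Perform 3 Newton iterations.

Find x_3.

f(x) = x^3/3 - 23x
f'(x) = x^2 - 23, f''(x) = 2x
Newton update: x_{n+1} = x_n - (x_n^2 - 23)/(2*x_n)
Step 1: x_0 = 1, f'=-22, f''=2, x_1 = 12
Step 2: x_1 = 12, f'=121, f''=24, x_2 = 167/24
Step 3: x_2 = 167/24, f'=14641/576, f''=167/12, x_3 = 41137/8016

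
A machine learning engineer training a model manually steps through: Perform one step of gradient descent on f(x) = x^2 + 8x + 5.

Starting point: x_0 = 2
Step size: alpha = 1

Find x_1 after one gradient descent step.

f(x) = x^2 + 8x + 5
f'(x) = 2x + 8
f'(2) = 2*2 + (8) = 12
x_1 = x_0 - alpha * f'(x_0) = 2 - 1 * 12 = -10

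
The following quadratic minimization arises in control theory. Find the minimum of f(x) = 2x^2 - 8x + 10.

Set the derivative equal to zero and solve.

f(x) = 2x^2 - 8x + 10
f'(x) = 4x + (-8) = 0
x = 8/4 = 2
f(2) = 2
Since f''(x) = 4 > 0, this is a minimum.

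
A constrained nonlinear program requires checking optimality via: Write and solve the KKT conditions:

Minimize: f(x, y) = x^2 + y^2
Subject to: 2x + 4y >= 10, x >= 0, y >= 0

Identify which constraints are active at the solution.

KKT conditions for min x^2 + y^2 s.t. 2x + 4y >= 10, x >= 0, y >= 0:
Stationarity: 2x = mu*2 + mu_x, 2y = mu*4 + mu_y, with mu, mu_x, mu_y >= 0
Complementary slackness: mu*(2x + 4y - 10) = 0, mu_x*x = 0, mu_y*y = 0
(0, 0) is infeasible (2*0 + 4*0 < 10), so if mu = 0 stationarity would force x = mu_x/2 >= 0, y = mu_y/2 >= 0 with mu_x*x = mu_y*y = 0, i.e. x = y = 0: contradiction. Hence mu > 0 and 2x + 4y = 10 is active.
Try x > 0, y > 0 (so mu_x = mu_y = 0): x = 2*mu/2, y = 4*mu/2
Substitute: 2*(2*mu/2) + 4*(4*mu/2) = 10
  mu*20/2 = 10 => mu = 1
x* = 1 > 0, y* = 2 > 0, consistent with mu_x = mu_y = 0.
f is convex and the constraints are linear, so this KKT point is the global minimum.
f* = 5
Active constraints: 2x + 4y >= 10 (holds with equality, mu = 1 > 0); x >= 0 and y >= 0 are inactive (mu_x = mu_y = 0).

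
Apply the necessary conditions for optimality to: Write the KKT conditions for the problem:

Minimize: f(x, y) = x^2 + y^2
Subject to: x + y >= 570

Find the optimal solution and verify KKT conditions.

KKT conditions for min x^2 + y^2 s.t. x + y >= 570:
Stationarity: 2x = mu, 2y = mu
So x = y = mu/2.
Complementary slackness: mu*(x + y - 570) = 0
Primal feasibility: x + y >= 570; dual feasibility: mu >= 0
If mu = 0 then x = y = 0, but 0 + 0 < 570 is infeasible, so the constraint is active.
Constraint active: x + y = 2*(mu/2) = 570 => mu = 570
x = y = 285, f = 162450
Verify: stationarity 2*285 = 570 = mu; primal 285 + 285 = 570 >= 570; dual mu = 570 >= 0; complementary slackness 570*(570 - 570) = 0. All KKT conditions hold.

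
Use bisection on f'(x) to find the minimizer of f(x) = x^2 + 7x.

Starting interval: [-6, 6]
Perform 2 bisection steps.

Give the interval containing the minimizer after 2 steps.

Finding critical point of f(x) = x^2 + 7x using bisection on f'(x) = 2x + 7.
f'(x) = 0 when x = -7/2.
Starting interval: [-6, 6]
Step 1: mid = 0, f'(mid) = 7, new interval = [-6, 0]
Step 2: mid = -3, f'(mid) = 1, new interval = [-6, -3]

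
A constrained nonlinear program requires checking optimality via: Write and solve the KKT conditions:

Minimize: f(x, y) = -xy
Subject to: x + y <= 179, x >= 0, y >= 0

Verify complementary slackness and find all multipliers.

Problem: min -xy s.t. x + y <= 179 (multiplier lambda), x >= 0 (mu_x), y >= 0 (mu_y)
KKT stationarity: -y + lambda - mu_x = 0, -x + lambda - mu_y = 0, with lambda, mu_x, mu_y >= 0
Complementary slackness: lambda*(x + y - 179) = 0, mu_x*x = 0, mu_y*y = 0
If lambda = 0: y = -mu_x <= 0 and x = -mu_y <= 0 force x = y = 0 with f = 0; but x = y = 179/2 is feasible with f = -32041/4 < 0, so this is not the minimum. Hence lambda > 0 and x + y = 179.
Try x > 0, y > 0 (so mu_x = mu_y = 0): y = lambda, x = lambda => x = y = lambda
x + y = 179 => 2*lambda = 179 => lambda = 179/2
x* = y* = 179/2 > 0, consistent with mu_x = mu_y = 0.
(Any feasible point with x = 0 or y = 0 has f = 0 > -32041/4, so the minimum is not on those boundaries.)
min(-xy) = -32041/4 (i.e. max xy = 32041/4)
Multipliers: lambda = 179/2, mu_x = 0, mu_y = 0
Complementary slackness: lambda*(x + y - 179) = 179/2*(179/2 + 179/2 - 179) = 0, mu_x*x = 0*179/2 = 0, mu_y*y = 0*179/2 = 0. Satisfied.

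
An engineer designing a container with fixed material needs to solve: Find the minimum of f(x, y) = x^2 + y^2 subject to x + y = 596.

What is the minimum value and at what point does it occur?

Substitute y = 596 - x into f(x,y) = x^2 + y^2:
g(x) = x^2 + (596 - x)^2 = 2x^2 - 1192x + 355216
g'(x) = 4x - 1192 = 0  =>  x = 298
y = 596 - 298 = 298
Minimum value = 298^2 + 298^2 = 177608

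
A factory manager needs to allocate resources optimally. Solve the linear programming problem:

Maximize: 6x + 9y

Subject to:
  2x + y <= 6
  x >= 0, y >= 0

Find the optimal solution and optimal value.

The feasible region has vertices at [(0, 0), (3, 0), (0, 6)].
Checking objective 6x + 9y at each vertex:
  (0, 0): 6*0 + 9*0 = 0
  (3, 0): 6*3 + 9*0 = 18
  (0, 6): 6*0 + 9*6 = 54
Maximum is 54 at (0, 6).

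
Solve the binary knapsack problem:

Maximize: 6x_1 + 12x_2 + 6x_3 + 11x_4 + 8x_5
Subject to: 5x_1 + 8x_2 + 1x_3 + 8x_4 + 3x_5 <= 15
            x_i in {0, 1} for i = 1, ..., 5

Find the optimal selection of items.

Items: item 1 (v=6, w=5), item 2 (v=12, w=8), item 3 (v=6, w=1), item 4 (v=11, w=8), item 5 (v=8, w=3)
Capacity: 15
Checking all 32 subsets (w = total weight, v = total value):
  {}: w = 0, v = 0
  {1}: w = 5, v = 6
  {2}: w = 8, v = 12
  {3}: w = 1, v = 6
  {4}: w = 8, v = 11
  {5}: w = 3, v = 8
  {1, 2}: w = 13, v = 18
  {1, 3}: w = 6, v = 12
  {1, 4}: w = 13, v = 17
  {1, 5}: w = 8, v = 14
  {2, 3}: w = 9, v = 18
  {2, 4}: w = 16 > 15, infeasible
  {2, 5}: w = 11, v = 20
  {3, 4}: w = 9, v = 17
  {3, 5}: w = 4, v = 14
  {4, 5}: w = 11, v = 19
  {1, 2, 3}: w = 14, v = 24
  {1, 2, 4}: w = 21 > 15, infeasible
  {1, 2, 5}: w = 16 > 15, infeasible
  {1, 3, 4}: w = 14, v = 23
  {1, 3, 5}: w = 9, v = 20
  {1, 4, 5}: w = 16 > 15, infeasible
  {2, 3, 4}: w = 17 > 15, infeasible
  {2, 3, 5}: w = 12, v = 26
  {2, 4, 5}: w = 19 > 15, infeasible
  {3, 4, 5}: w = 12, v = 25
  {1, 2, 3, 4}: w = 22 > 15, infeasible
  {1, 2, 3, 5}: w = 17 > 15, infeasible
  {1, 2, 4, 5}: w = 24 > 15, infeasible
  {1, 3, 4, 5}: w = 17 > 15, infeasible
  {2, 3, 4, 5}: w = 20 > 15, infeasible
  {1, 2, 3, 4, 5}: w = 25 > 15, infeasible
Best feasible subset: items [2, 3, 5]
Total weight: 12 <= 15, total value: 26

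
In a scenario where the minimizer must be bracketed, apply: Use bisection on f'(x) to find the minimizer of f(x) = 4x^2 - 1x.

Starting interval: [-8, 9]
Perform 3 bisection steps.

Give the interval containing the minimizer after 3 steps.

Finding critical point of f(x) = 4x^2 - 1x using bisection on f'(x) = 8x + -1.
f'(x) = 0 when x = 1/8.
Starting interval: [-8, 9]
Step 1: mid = 1/2, f'(mid) = 3, new interval = [-8, 1/2]
Step 2: mid = -15/4, f'(mid) = -31, new interval = [-15/4, 1/2]
Step 3: mid = -13/8, f'(mid) = -14, new interval = [-13/8, 1/2]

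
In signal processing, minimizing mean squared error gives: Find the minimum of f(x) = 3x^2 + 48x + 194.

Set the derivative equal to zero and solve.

f(x) = 3x^2 + 48x + 194
f'(x) = 6x + (48) = 0
x = -48/6 = -8
f(-8) = 2
Since f''(x) = 6 > 0, this is a minimum.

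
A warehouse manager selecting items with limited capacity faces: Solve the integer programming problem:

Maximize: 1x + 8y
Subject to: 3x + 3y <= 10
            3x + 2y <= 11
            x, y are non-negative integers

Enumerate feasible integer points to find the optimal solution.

Constraint 1: 3x + 3y <= 10
Constraint 2: 3x + 2y <= 11
Feasible x range (need y >= 0): 0 <= x <= min(10/3, 11/3) => x in {0, ..., 3}.
Enumerate feasible integer points row by row (the coefficient of y is 8 > 0, so for each x the largest feasible y gives the best value):
  x = 0: y <= min((10 - 3*0)/3, (11 - 3*0)/2) => y in {0, ..., 3}; best 1*0 + 8*3 = 24
  x = 1: y <= min((10 - 3*1)/3, (11 - 3*1)/2) => y in {0, ..., 2}; best 1*1 + 8*2 = 17
  x = 2: y <= min((10 - 3*2)/3, (11 - 3*2)/2) => y in {0, ..., 1}; best 1*2 + 8*1 = 10
  x = 3: y <= min((10 - 3*3)/3, (11 - 3*3)/2) => y in {0}; best 1*3 + 8*0 = 3
The maximum 1x + 8y = 24 is achieved at x = 0, y = 3.
Check: 3*0 + 3*3 = 9 <= 10 and 3*0 + 2*3 = 6 <= 11.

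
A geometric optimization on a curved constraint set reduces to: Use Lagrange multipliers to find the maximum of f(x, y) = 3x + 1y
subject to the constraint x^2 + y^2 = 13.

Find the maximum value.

Set up Lagrange conditions: grad f = lambda * grad g
  3 = 2*lambda*x
  1 = 2*lambda*y
From these: x/y = 3/1, so x = 3t, y = 1t for some t.
Substitute into constraint: (3t)^2 + (1t)^2 = 13
  t^2 * 10 = 13
  t = sqrt(13/10)
Maximum = 3*x + 1*y = (3^2 + 1^2)*t = 10 * sqrt(13/10) = sqrt(130)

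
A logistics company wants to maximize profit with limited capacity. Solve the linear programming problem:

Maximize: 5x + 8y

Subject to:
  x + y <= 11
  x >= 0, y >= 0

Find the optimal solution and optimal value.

The feasible region has vertices at [(0, 0), (11, 0), (0, 11)].
Checking objective 5x + 8y at each vertex:
  (0, 0): 5*0 + 8*0 = 0
  (11, 0): 5*11 + 8*0 = 55
  (0, 11): 5*0 + 8*11 = 88
Maximum is 88 at (0, 11).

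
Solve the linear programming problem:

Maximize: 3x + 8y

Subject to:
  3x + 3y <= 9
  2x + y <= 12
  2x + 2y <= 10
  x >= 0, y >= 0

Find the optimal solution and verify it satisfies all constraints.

Feasible vertices: (0, 0), (0, 3), (3, 0)
Objective 3x + 8y at each vertex:
  (0, 0): 0
  (0, 3): 24
  (3, 0): 9
Maximum is 24 at (0, 3).
Verify constraints at (x, y) = (0, 3):
  3*0 + 3*3 = 9 <= 9 (active)
  2*0 + 1*3 = 3 <= 12
  2*0 + 2*3 = 6 <= 10
  x = 0 >= 0, y = 3 >= 0. All constraints satisfied.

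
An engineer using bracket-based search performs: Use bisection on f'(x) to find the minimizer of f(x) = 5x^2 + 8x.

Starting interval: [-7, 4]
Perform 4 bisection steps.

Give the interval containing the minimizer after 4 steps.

Finding critical point of f(x) = 5x^2 + 8x using bisection on f'(x) = 10x + 8.
f'(x) = 0 when x = -4/5.
Starting interval: [-7, 4]
Step 1: mid = -3/2, f'(mid) = -7, new interval = [-3/2, 4]
Step 2: mid = 5/4, f'(mid) = 41/2, new interval = [-3/2, 5/4]
Step 3: mid = -1/8, f'(mid) = 27/4, new interval = [-3/2, -1/8]
Step 4: mid = -13/16, f'(mid) = -1/8, new interval = [-13/16, -1/8]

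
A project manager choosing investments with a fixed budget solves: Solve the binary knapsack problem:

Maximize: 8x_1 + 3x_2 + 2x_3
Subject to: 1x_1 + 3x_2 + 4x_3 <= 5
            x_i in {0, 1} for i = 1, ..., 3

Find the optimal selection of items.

Items: item 1 (v=8, w=1), item 2 (v=3, w=3), item 3 (v=2, w=4)
Capacity: 5
Checking all 8 subsets (w = total weight, v = total value):
  {}: w = 0, v = 0
  {1}: w = 1, v = 8
  {2}: w = 3, v = 3
  {3}: w = 4, v = 2
  {1, 2}: w = 4, v = 11
  {1, 3}: w = 5, v = 10
  {2, 3}: w = 7 > 5, infeasible
  {1, 2, 3}: w = 8 > 5, infeasible
Best feasible subset: items [1, 2]
Total weight: 4 <= 5, total value: 11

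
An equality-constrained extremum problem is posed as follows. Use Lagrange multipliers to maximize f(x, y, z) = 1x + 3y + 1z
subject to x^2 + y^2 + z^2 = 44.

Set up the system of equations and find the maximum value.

Lagrange conditions: 1 = 2*lambda*x, 3 = 2*lambda*y, 1 = 2*lambda*z
So x:1 = y:3 = z:1, i.e. x = 1t, y = 3t, z = 1t
Constraint: t^2*(1^2 + 3^2 + 1^2) = 44
  t^2 * 11 = 44  =>  t = sqrt(4)
Maximum = 1*1t + 3*3t + 1*1t = 11*sqrt(4) = 22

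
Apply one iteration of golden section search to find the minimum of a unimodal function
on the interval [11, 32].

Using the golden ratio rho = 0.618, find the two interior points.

Golden section search on [11, 32].
Golden ratio rho = 0.618 (approx).
Interior points:
  x_1 = 11 + (1-0.618)*21 = 19.0220
  x_2 = 11 + 0.618*21 = 23.9780
Compare f(x_1) and f(x_2) to determine which subinterval to keep.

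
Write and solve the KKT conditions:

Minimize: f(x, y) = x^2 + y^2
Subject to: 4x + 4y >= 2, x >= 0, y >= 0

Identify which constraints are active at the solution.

KKT conditions for min x^2 + y^2 s.t. 4x + 4y >= 2, x >= 0, y >= 0:
Stationarity: 2x = mu*4 + mu_x, 2y = mu*4 + mu_y, with mu, mu_x, mu_y >= 0
Complementary slackness: mu*(4x + 4y - 2) = 0, mu_x*x = 0, mu_y*y = 0
(0, 0) is infeasible (4*0 + 4*0 < 2), so if mu = 0 stationarity would force x = mu_x/2 >= 0, y = mu_y/2 >= 0 with mu_x*x = mu_y*y = 0, i.e. x = y = 0: contradiction. Hence mu > 0 and 4x + 4y = 2 is active.
Try x > 0, y > 0 (so mu_x = mu_y = 0): x = 4*mu/2, y = 4*mu/2
Substitute: 4*(4*mu/2) + 4*(4*mu/2) = 2
  mu*32/2 = 2 => mu = 1/8
x* = 1/4 > 0, y* = 1/4 > 0, consistent with mu_x = mu_y = 0.
f is convex and the constraints are linear, so this KKT point is the global minimum.
f* = 1/8
Active constraints: 4x + 4y >= 2 (holds with equality, mu = 1/8 > 0); x >= 0 and y >= 0 are inactive (mu_x = mu_y = 0).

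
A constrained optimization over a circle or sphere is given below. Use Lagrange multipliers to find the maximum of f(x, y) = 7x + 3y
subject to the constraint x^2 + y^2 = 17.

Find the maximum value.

Set up Lagrange conditions: grad f = lambda * grad g
  7 = 2*lambda*x
  3 = 2*lambda*y
From these: x/y = 7/3, so x = 7t, y = 3t for some t.
Substitute into constraint: (7t)^2 + (3t)^2 = 17
  t^2 * 58 = 17
  t = sqrt(17/58)
Maximum = 7*x + 3*y = (7^2 + 3^2)*t = 58 * sqrt(17/58) = sqrt(986)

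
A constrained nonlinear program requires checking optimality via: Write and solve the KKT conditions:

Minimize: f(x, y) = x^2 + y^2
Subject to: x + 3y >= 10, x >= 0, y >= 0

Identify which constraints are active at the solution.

KKT conditions for min x^2 + y^2 s.t. 1x + 3y >= 10, x >= 0, y >= 0:
Stationarity: 2x = mu*1 + mu_x, 2y = mu*3 + mu_y, with mu, mu_x, mu_y >= 0
Complementary slackness: mu*(x + 3y - 10) = 0, mu_x*x = 0, mu_y*y = 0
(0, 0) is infeasible (1*0 + 3*0 < 10), so if mu = 0 stationarity would force x = mu_x/2 >= 0, y = mu_y/2 >= 0 with mu_x*x = mu_y*y = 0, i.e. x = y = 0: contradiction. Hence mu > 0 and x + 3y = 10 is active.
Try x > 0, y > 0 (so mu_x = mu_y = 0): x = 1*mu/2, y = 3*mu/2
Substitute: 1*(1*mu/2) + 3*(3*mu/2) = 10
  mu*10/2 = 10 => mu = 2
x* = 1 > 0, y* = 3 > 0, consistent with mu_x = mu_y = 0.
f is convex and the constraints are linear, so this KKT point is the global minimum.
f* = 10
Active constraints: x + 3y >= 10 (holds with equality, mu = 2 > 0); x >= 0 and y >= 0 are inactive (mu_x = mu_y = 0).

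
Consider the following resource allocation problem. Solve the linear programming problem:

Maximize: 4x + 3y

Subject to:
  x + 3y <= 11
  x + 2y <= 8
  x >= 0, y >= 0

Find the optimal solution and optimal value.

Feasible vertices: (0, 0), (0, 11/3), (2, 3), (8, 0)
Objective 4x + 3y at each:
  (0, 0): 0
  (0, 11/3): 11
  (2, 3): 17
  (8, 0): 32
Maximum is 32 at (8, 0).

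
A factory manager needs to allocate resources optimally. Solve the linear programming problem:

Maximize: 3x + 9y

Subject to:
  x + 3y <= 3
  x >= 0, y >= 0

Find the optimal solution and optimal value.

The feasible region has vertices at [(0, 0), (3, 0), (0, 1)].
Checking objective 3x + 9y at each vertex:
  (0, 0): 3*0 + 9*0 = 0
  (3, 0): 3*3 + 9*0 = 9
  (0, 1): 3*0 + 9*1 = 9
Maximum is 9 at (3, 0).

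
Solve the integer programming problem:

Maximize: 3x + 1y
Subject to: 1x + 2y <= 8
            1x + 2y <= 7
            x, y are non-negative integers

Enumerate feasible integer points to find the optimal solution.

Constraint 1: 1x + 2y <= 8
Constraint 2: 1x + 2y <= 7
Feasible x range (need y >= 0): 0 <= x <= min(8/1, 7/1) => x in {0, ..., 7}.
Enumerate feasible integer points row by row (the coefficient of y is 1 > 0, so for each x the largest feasible y gives the best value):
  x = 0: y <= min((8 - 1*0)/2, (7 - 1*0)/2) => y in {0, ..., 3}; best 3*0 + 1*3 = 3
  x = 1: y <= min((8 - 1*1)/2, (7 - 1*1)/2) => y in {0, ..., 3}; best 3*1 + 1*3 = 6
  x = 2: y <= min((8 - 1*2)/2, (7 - 1*2)/2) => y in {0, ..., 2}; best 3*2 + 1*2 = 8
  x = 3: y <= min((8 - 1*3)/2, (7 - 1*3)/2) => y in {0, ..., 2}; best 3*3 + 1*2 = 11
  x = 4: y <= min((8 - 1*4)/2, (7 - 1*4)/2) => y in {0, ..., 1}; best 3*4 + 1*1 = 13
  x = 5: y <= min((8 - 1*5)/2, (7 - 1*5)/2) => y in {0, ..., 1}; best 3*5 + 1*1 = 16
  x = 6: y <= min((8 - 1*6)/2, (7 - 1*6)/2) => y in {0}; best 3*6 + 1*0 = 18
  x = 7: y <= min((8 - 1*7)/2, (7 - 1*7)/2) => y in {0}; best 3*7 + 1*0 = 21
The maximum 3x + 1y = 21 is achieved at x = 7, y = 0.
Check: 1*7 + 2*0 = 7 <= 8 and 1*7 + 2*0 = 7 <= 7.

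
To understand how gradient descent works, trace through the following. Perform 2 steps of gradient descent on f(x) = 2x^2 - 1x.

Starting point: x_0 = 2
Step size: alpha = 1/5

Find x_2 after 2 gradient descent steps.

f(x) = 2x^2 - 1x, f'(x) = 4x + (-1)
Step 1: f'(2) = 7, x_1 = 2 - 1/5 * 7 = 3/5
Step 2: f'(3/5) = 7/5, x_2 = 3/5 - 1/5 * 7/5 = 8/25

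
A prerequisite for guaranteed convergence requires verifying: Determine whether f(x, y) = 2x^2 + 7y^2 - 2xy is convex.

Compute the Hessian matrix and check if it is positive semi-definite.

f(x,y) = 2x^2 + 7y^2 - 2xy
Hessian H = [[4, -2], [-2, 14]]
trace(H) = 18, det(H) = 52
Eigenvalues: (18 +/- sqrt(116)) / 2 = 14.39, 3.615
Since both eigenvalues > 0, f is convex.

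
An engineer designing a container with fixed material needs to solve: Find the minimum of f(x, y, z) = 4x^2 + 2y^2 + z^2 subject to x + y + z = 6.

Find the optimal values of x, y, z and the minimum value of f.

Using Lagrange multipliers on f = 4x^2 + 2y^2 + z^2 with constraint x + y + z = 6:
Conditions: 2*4*x = lambda, 2*2*y = lambda, 2*1*z = lambda
So x = lambda/8, y = lambda/4, z = lambda/2
Substituting into constraint: lambda * (7/8) = 6
lambda = 48/7
x = 6/7, y = 12/7, z = 24/7
Minimum value = 144/7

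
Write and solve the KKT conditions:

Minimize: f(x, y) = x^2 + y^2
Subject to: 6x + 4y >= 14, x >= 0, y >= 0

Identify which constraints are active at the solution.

KKT conditions for min x^2 + y^2 s.t. 6x + 4y >= 14, x >= 0, y >= 0:
Stationarity: 2x = mu*6 + mu_x, 2y = mu*4 + mu_y, with mu, mu_x, mu_y >= 0
Complementary slackness: mu*(6x + 4y - 14) = 0, mu_x*x = 0, mu_y*y = 0
(0, 0) is infeasible (6*0 + 4*0 < 14), so if mu = 0 stationarity would force x = mu_x/2 >= 0, y = mu_y/2 >= 0 with mu_x*x = mu_y*y = 0, i.e. x = y = 0: contradiction. Hence mu > 0 and 6x + 4y = 14 is active.
Try x > 0, y > 0 (so mu_x = mu_y = 0): x = 6*mu/2, y = 4*mu/2
Substitute: 6*(6*mu/2) + 4*(4*mu/2) = 14
  mu*52/2 = 14 => mu = 7/13
x* = 21/13 > 0, y* = 14/13 > 0, consistent with mu_x = mu_y = 0.
f is convex and the constraints are linear, so this KKT point is the global minimum.
f* = 49/13
Active constraints: 6x + 4y >= 14 (holds with equality, mu = 7/13 > 0); x >= 0 and y >= 0 are inactive (mu_x = mu_y = 0).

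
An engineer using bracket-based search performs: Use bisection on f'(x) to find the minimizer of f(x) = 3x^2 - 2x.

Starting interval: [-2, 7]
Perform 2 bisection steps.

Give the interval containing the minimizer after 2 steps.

Finding critical point of f(x) = 3x^2 - 2x using bisection on f'(x) = 6x + -2.
f'(x) = 0 when x = 1/3.
Starting interval: [-2, 7]
Step 1: mid = 5/2, f'(mid) = 13, new interval = [-2, 5/2]
Step 2: mid = 1/4, f'(mid) = -1/2, new interval = [1/4, 5/2]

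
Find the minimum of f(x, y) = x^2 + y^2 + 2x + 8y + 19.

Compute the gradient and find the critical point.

f(x,y) = x^2 + y^2 + 2x + 8y + 19
df/dx = 2x + (2) = 0  =>  x = -1
df/dy = 2y + (8) = 0  =>  y = -4
f(-1, -4) = 1*(-1)^2 + 1*(-4)^2 + 2*(-1) + 8*(-4) + 19 = 2
Hessian is diagonal with entries 2, 2 > 0, so this is a minimum.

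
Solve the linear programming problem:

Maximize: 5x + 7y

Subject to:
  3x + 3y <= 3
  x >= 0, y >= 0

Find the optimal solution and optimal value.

The feasible region has vertices at [(0, 0), (1, 0), (0, 1)].
Checking objective 5x + 7y at each vertex:
  (0, 0): 5*0 + 7*0 = 0
  (1, 0): 5*1 + 7*0 = 5
  (0, 1): 5*0 + 7*1 = 7
Maximum is 7 at (0, 1).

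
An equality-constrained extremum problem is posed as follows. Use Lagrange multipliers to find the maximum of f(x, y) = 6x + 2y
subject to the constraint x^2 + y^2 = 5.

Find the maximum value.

Set up Lagrange conditions: grad f = lambda * grad g
  6 = 2*lambda*x
  2 = 2*lambda*y
From these: x/y = 6/2, so x = 6t, y = 2t for some t.
Substitute into constraint: (6t)^2 + (2t)^2 = 5
  t^2 * 40 = 5
  t = sqrt(5/40)
Maximum = 6*x + 2*y = (6^2 + 2^2)*t = 40 * sqrt(5/40) = sqrt(200)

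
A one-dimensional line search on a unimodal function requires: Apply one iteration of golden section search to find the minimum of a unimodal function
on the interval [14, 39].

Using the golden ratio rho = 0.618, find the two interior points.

Golden section search on [14, 39].
Golden ratio rho = 0.618 (approx).
Interior points:
  x_1 = 14 + (1-0.618)*25 = 23.5500
  x_2 = 14 + 0.618*25 = 29.4500
Compare f(x_1) and f(x_2) to determine which subinterval to keep.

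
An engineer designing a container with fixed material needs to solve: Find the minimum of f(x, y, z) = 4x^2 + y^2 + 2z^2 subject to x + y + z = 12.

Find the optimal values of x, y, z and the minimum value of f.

Using Lagrange multipliers on f = 4x^2 + y^2 + 2z^2 with constraint x + y + z = 12:
Conditions: 2*4*x = lambda, 2*1*y = lambda, 2*2*z = lambda
So x = lambda/8, y = lambda/2, z = lambda/4
Substituting into constraint: lambda * (7/8) = 12
lambda = 96/7
x = 12/7, y = 48/7, z = 24/7
Minimum value = 576/7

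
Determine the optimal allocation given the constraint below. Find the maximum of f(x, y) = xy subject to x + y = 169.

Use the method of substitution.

Substitute y = 169 - x into f(x,y) = xy:
g(x) = x(169 - x) = 169x - x^2
g'(x) = 169 - 2x = 0  =>  x = 169/2
y = 169 - 169/2 = 169/2
Maximum value = (169/2) * (169/2) = 28561/4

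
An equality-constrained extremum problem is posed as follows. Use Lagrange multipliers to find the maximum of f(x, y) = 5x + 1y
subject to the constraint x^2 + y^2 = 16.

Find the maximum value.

Set up Lagrange conditions: grad f = lambda * grad g
  5 = 2*lambda*x
  1 = 2*lambda*y
From these: x/y = 5/1, so x = 5t, y = 1t for some t.
Substitute into constraint: (5t)^2 + (1t)^2 = 16
  t^2 * 26 = 16
  t = sqrt(16/26)
Maximum = 5*x + 1*y = (5^2 + 1^2)*t = 26 * sqrt(16/26) = sqrt(416)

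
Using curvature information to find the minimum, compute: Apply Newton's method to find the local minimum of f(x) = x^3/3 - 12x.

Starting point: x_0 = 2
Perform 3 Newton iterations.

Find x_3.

f(x) = x^3/3 - 12x
f'(x) = x^2 - 12, f''(x) = 2x
Newton update: x_{n+1} = x_n - (x_n^2 - 12)/(2*x_n)
Step 1: x_0 = 2, f'=-8, f''=4, x_1 = 4
Step 2: x_1 = 4, f'=4, f''=8, x_2 = 7/2
Step 3: x_2 = 7/2, f'=1/4, f''=7, x_3 = 97/28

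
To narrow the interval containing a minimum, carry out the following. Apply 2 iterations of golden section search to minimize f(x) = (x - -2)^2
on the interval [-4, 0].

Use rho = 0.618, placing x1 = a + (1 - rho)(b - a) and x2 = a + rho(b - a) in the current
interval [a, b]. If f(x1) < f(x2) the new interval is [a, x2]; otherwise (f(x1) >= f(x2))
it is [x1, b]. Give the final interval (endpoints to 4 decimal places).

Golden section search for min of f(x) = (x - -2)^2 on [-4, 0].
Each step: x1 = a + (1 - rho)(b - a), x2 = a + rho(b - a); if f(x1) < f(x2) keep [a, x2], otherwise keep [x1, b].
Step 1: [-4.0000, 0.0000], x1=-2.4720 (f=0.2228), x2=-1.5280 (f=0.2228); f(x1) = f(x2) (tie, not '<') => keep [-2.4720, 0.0000]
Step 2: [-2.4720, 0.0000], x1=-1.5277 (f=0.2231), x2=-0.9443 (f=1.1145); f(x1) < f(x2) => keep [-2.4720, -0.9443]
Final interval: [-2.4720, -0.9443]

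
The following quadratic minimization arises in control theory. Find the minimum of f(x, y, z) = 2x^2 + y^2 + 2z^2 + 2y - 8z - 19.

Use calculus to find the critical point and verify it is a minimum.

f(x,y,z) = 2x^2 + y^2 + 2z^2 + 2y - 8z - 19
df/dx = 4x + (0) = 0 => x = 0
df/dy = 2y + (2) = 0 => y = -1
df/dz = 4z + (-8) = 0 => z = 2
f(0,-1,2) = 2*(0)^2 + 1*(-1)^2 + 2*(2)^2 + 2*(-1) + -8*(2) + -19 = -28
Hessian is diagonal with entries 4, 2, 4 > 0, confirmed minimum.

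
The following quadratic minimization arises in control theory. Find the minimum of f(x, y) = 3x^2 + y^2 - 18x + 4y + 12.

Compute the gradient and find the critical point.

f(x,y) = 3x^2 + y^2 - 18x + 4y + 12
df/dx = 6x + (-18) = 0  =>  x = 3
df/dy = 2y + (4) = 0  =>  y = -2
f(3, -2) = 3*(3)^2 + 1*(-2)^2 + -18*(3) + 4*(-2) + 12 = -19
Hessian is diagonal with entries 6, 2 > 0, so this is a minimum.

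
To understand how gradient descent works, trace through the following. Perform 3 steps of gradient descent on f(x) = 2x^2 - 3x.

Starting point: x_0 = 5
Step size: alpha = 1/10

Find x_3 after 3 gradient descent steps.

f(x) = 2x^2 - 3x, f'(x) = 4x + (-3)
Step 1: f'(5) = 17, x_1 = 5 - 1/10 * 17 = 33/10
Step 2: f'(33/10) = 51/5, x_2 = 33/10 - 1/10 * 51/5 = 57/25
Step 3: f'(57/25) = 153/25, x_3 = 57/25 - 1/10 * 153/25 = 417/250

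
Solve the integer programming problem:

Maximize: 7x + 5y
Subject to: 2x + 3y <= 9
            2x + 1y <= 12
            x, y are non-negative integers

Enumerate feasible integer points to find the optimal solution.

Constraint 1: 2x + 3y <= 9
Constraint 2: 2x + 1y <= 12
Feasible x range (need y >= 0): 0 <= x <= min(9/2, 12/2) => x in {0, ..., 4}.
Enumerate feasible integer points row by row (the coefficient of y is 5 > 0, so for each x the largest feasible y gives the best value):
  x = 0: y <= min((9 - 2*0)/3, (12 - 2*0)/1) => y in {0, ..., 3}; best 7*0 + 5*3 = 15
  x = 1: y <= min((9 - 2*1)/3, (12 - 2*1)/1) => y in {0, ..., 2}; best 7*1 + 5*2 = 17
  x = 2: y <= min((9 - 2*2)/3, (12 - 2*2)/1) => y in {0, ..., 1}; best 7*2 + 5*1 = 19
  x = 3: y <= min((9 - 2*3)/3, (12 - 2*3)/1) => y in {0, ..., 1}; best 7*3 + 5*1 = 26
  x = 4: y <= min((9 - 2*4)/3, (12 - 2*4)/1) => y in {0}; best 7*4 + 5*0 = 28
The maximum 7x + 5y = 28 is achieved at x = 4, y = 0.
Check: 2*4 + 3*0 = 8 <= 9 and 2*4 + 1*0 = 8 <= 12.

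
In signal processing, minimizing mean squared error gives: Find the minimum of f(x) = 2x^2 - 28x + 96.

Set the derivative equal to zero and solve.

f(x) = 2x^2 - 28x + 96
f'(x) = 4x + (-28) = 0
x = 28/4 = 7
f(7) = -2
Since f''(x) = 4 > 0, this is a minimum.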